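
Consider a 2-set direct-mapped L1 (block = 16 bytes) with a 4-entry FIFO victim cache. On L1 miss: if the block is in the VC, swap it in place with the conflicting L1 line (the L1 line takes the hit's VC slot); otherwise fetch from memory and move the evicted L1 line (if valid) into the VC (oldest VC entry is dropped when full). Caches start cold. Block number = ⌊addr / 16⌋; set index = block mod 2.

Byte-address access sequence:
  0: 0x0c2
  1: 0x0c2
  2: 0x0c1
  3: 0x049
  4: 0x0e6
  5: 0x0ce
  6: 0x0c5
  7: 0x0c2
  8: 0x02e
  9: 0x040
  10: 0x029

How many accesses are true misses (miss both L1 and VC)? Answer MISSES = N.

MISSES = 4

  [0] addr=0xc2 blk=12 s=0: MISS | VC []
  [1] addr=0xc2 blk=12 s=0: L1-HIT | VC []
  [2] addr=0xc1 blk=12 s=0: L1-HIT | VC []
  [3] addr=0x49 blk=4 s=0: MISS | VC [12]
  [4] addr=0xe6 blk=14 s=0: MISS | VC [12, 4]
  [5] addr=0xce blk=12 s=0: VC-HIT | VC [14, 4]
  [6] addr=0xc5 blk=12 s=0: L1-HIT | VC [14, 4]
  [7] addr=0xc2 blk=12 s=0: L1-HIT | VC [14, 4]
  [8] addr=0x2e blk=2 s=0: MISS | VC [14, 4, 12]
  [9] addr=0x40 blk=4 s=0: VC-HIT | VC [14, 2, 12]
  [10] addr=0x29 blk=2 s=0: VC-HIT | VC [14, 4, 12]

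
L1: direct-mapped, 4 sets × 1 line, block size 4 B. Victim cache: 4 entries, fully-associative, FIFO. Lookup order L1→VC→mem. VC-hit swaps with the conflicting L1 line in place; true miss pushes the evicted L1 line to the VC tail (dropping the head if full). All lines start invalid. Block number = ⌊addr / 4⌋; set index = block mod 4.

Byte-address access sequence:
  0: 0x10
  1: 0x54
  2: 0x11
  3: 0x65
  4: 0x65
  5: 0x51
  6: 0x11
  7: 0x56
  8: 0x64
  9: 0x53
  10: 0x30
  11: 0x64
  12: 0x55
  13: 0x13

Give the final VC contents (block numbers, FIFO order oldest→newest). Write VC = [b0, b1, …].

  [0] addr=0x10 blk=4 s=0: MISS | VC []
  [1] addr=0x54 blk=21 s=1: MISS | VC []
  [2] addr=0x11 blk=4 s=0: L1-HIT | VC []
  [3] addr=0x65 blk=25 s=1: MISS | VC [21]
  [4] addr=0x65 blk=25 s=1: L1-HIT | VC [21]
  [5] addr=0x51 blk=20 s=0: MISS | VC [21, 4]
  [6] addr=0x11 blk=4 s=0: VC-HIT | VC [21, 20]
  [7] addr=0x56 blk=21 s=1: VC-HIT | VC [25, 20]
  [8] addr=0x64 blk=25 s=1: VC-HIT | VC [21, 20]
  [9] addr=0x53 blk=20 s=0: VC-HIT | VC [21, 4]
  [10] addr=0x30 blk=12 s=0: MISS | VC [21, 4, 20]
  [11] addr=0x64 blk=25 s=1: L1-HIT | VC [21, 4, 20]
  [12] addr=0x55 blk=21 s=1: VC-HIT | VC [25, 4, 20]
  [13] addr=0x13 blk=4 s=0: VC-HIT | VC [25, 12, 20]

VC = [25, 12, 20]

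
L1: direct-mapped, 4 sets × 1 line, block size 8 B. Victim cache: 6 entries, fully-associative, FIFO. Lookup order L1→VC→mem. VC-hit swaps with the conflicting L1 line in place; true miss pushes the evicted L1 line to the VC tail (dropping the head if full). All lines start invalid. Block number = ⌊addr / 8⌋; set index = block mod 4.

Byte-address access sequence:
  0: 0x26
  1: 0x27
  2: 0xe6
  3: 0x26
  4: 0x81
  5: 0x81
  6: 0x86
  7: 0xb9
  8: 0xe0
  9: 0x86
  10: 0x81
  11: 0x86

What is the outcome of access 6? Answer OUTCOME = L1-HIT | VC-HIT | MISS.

OUTCOME = L1-HIT

  [0] addr=0x26 blk=4 s=0: MISS | VC []
  [1] addr=0x27 blk=4 s=0: L1-HIT | VC []
  [2] addr=0xe6 blk=28 s=0: MISS | VC [4]
  [3] addr=0x26 blk=4 s=0: VC-HIT | VC [28]
  [4] addr=0x81 blk=16 s=0: MISS | VC [28, 4]
  [5] addr=0x81 blk=16 s=0: L1-HIT | VC [28, 4]
  [6] addr=0x86 blk=16 s=0: L1-HIT | VC [28, 4]
  [7] addr=0xb9 blk=23 s=3: MISS | VC [28, 4]
  [8] addr=0xe0 blk=28 s=0: VC-HIT | VC [16, 4]
  [9] addr=0x86 blk=16 s=0: VC-HIT | VC [28, 4]
  [10] addr=0x81 blk=16 s=0: L1-HIT | VC [28, 4]
  [11] addr=0x86 blk=16 s=0: L1-HIT | VC [28, 4]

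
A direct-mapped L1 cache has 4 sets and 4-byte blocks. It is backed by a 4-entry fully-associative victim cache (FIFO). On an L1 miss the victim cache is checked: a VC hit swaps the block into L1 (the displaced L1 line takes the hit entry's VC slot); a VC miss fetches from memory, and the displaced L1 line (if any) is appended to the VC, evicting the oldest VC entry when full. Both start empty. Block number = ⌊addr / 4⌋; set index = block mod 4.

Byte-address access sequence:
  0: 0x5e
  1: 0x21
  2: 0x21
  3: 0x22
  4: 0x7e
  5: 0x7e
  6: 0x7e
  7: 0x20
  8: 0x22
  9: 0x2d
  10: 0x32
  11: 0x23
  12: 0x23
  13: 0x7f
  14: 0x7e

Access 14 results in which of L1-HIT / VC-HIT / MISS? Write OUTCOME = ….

#0 0x5e→b23/s3 MISS; vc=[]
#1 0x21→b8/s0 MISS; vc=[]
#2 0x21→b8/s0 L1-HIT; vc=[]
#3 0x22→b8/s0 L1-HIT; vc=[]
#4 0x7e→b31/s3 MISS; vc=[23]
#5 0x7e→b31/s3 L1-HIT; vc=[23]
#6 0x7e→b31/s3 L1-HIT; vc=[23]
#7 0x20→b8/s0 L1-HIT; vc=[23]
#8 0x22→b8/s0 L1-HIT; vc=[23]
#9 0x2d→b11/s3 MISS; vc=[23,31]
#10 0x32→b12/s0 MISS; vc=[23,31,8]
#11 0x23→b8/s0 VC-HIT; vc=[23,31,12]
#12 0x23→b8/s0 L1-HIT; vc=[23,31,12]
#13 0x7f→b31/s3 VC-HIT; vc=[23,11,12]
#14 0x7e→b31/s3 L1-HIT; vc=[23,11,12]

OUTCOME = L1-HIT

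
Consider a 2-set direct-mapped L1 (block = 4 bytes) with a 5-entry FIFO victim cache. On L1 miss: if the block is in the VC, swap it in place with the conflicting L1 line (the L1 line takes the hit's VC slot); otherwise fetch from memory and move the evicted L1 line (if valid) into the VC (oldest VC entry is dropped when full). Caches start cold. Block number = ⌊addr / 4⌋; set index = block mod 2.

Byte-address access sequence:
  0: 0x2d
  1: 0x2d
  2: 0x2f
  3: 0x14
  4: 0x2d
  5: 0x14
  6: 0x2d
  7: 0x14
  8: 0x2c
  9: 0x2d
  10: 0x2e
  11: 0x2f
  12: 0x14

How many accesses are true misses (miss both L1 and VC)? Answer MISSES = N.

  [0] addr=0x2d blk=11 s=1: MISS | VC []
  [1] addr=0x2d blk=11 s=1: L1-HIT | VC []
  [2] addr=0x2f blk=11 s=1: L1-HIT | VC []
  [3] addr=0x14 blk=5 s=1: MISS | VC [11]
  [4] addr=0x2d blk=11 s=1: VC-HIT | VC [5]
  [5] addr=0x14 blk=5 s=1: VC-HIT | VC [11]
  [6] addr=0x2d blk=11 s=1: VC-HIT | VC [5]
  [7] addr=0x14 blk=5 s=1: VC-HIT | VC [11]
  [8] addr=0x2c blk=11 s=1: VC-HIT | VC [5]
  [9] addr=0x2d blk=11 s=1: L1-HIT | VC [5]
  [10] addr=0x2e blk=11 s=1: L1-HIT | VC [5]
  [11] addr=0x2f blk=11 s=1: L1-HIT | VC [5]
  [12] addr=0x14 blk=5 s=1: VC-HIT | VC [11]

MISSES = 2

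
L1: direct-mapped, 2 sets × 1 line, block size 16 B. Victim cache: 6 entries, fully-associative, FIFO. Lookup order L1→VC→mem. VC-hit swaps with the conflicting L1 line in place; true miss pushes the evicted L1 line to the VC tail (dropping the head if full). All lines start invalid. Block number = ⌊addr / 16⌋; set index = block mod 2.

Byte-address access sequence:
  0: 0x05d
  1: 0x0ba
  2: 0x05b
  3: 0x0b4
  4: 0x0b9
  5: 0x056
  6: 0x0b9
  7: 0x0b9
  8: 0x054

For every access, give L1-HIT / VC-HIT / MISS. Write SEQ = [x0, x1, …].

0: 0x5d (blk 5, set 1) → MISS  vc=[]
1: 0xba (blk 11, set 1) → MISS  vc=[5]
2: 0x5b (blk 5, set 1) → VC-HIT  vc=[11]
3: 0xb4 (blk 11, set 1) → VC-HIT  vc=[5]
4: 0xb9 (blk 11, set 1) → L1-HIT  vc=[5]
5: 0x56 (blk 5, set 1) → VC-HIT  vc=[11]
6: 0xb9 (blk 11, set 1) → VC-HIT  vc=[5]
7: 0xb9 (blk 11, set 1) → L1-HIT  vc=[5]
8: 0x54 (blk 5, set 1) → VC-HIT  vc=[11]

SEQ = [MISS, MISS, VC-HIT, VC-HIT, L1-HIT, VC-HIT, VC-HIT, L1-HIT, VC-HIT]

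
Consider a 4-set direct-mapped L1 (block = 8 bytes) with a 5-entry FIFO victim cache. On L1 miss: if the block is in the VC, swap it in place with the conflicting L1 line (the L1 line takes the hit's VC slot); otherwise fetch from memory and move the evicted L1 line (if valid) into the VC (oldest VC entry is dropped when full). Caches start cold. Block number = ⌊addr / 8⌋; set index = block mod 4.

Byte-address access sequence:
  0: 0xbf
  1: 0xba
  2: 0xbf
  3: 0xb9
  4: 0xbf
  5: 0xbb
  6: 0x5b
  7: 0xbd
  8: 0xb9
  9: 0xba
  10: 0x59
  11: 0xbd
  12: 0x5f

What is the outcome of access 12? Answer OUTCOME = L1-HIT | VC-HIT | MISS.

  [0] addr=0xbf blk=23 s=3: MISS | VC []
  [1] addr=0xba blk=23 s=3: L1-HIT | VC []
  [2] addr=0xbf blk=23 s=3: L1-HIT | VC []
  [3] addr=0xb9 blk=23 s=3: L1-HIT | VC []
  [4] addr=0xbf blk=23 s=3: L1-HIT | VC []
  [5] addr=0xbb blk=23 s=3: L1-HIT | VC []
  [6] addr=0x5b blk=11 s=3: MISS | VC [23]
  [7] addr=0xbd blk=23 s=3: VC-HIT | VC [11]
  [8] addr=0xb9 blk=23 s=3: L1-HIT | VC [11]
  [9] addr=0xba blk=23 s=3: L1-HIT | VC [11]
  [10] addr=0x59 blk=11 s=3: VC-HIT | VC [23]
  [11] addr=0xbd blk=23 s=3: VC-HIT | VC [11]
  [12] addr=0x5f blk=11 s=3: VC-HIT | VC [23]

OUTCOME = VC-HIT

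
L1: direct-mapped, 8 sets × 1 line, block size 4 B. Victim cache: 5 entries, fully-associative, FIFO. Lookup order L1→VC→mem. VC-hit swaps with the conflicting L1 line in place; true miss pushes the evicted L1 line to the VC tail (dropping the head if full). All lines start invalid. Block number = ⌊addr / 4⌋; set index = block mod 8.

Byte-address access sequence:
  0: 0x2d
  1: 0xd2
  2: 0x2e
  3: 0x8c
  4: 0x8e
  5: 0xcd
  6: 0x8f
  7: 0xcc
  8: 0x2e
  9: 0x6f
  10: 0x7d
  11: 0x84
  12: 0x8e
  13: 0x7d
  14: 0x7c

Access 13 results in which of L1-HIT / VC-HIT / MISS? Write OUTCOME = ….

OUTCOME = L1-HIT

#0 0x2d→b11/s3 MISS; vc=[]
#1 0xd2→b52/s4 MISS; vc=[]
#2 0x2e→b11/s3 L1-HIT; vc=[]
#3 0x8c→b35/s3 MISS; vc=[11]
#4 0x8e→b35/s3 L1-HIT; vc=[11]
#5 0xcd→b51/s3 MISS; vc=[11,35]
#6 0x8f→b35/s3 VC-HIT; vc=[11,51]
#7 0xcc→b51/s3 VC-HIT; vc=[11,35]
#8 0x2e→b11/s3 VC-HIT; vc=[51,35]
#9 0x6f→b27/s3 MISS; vc=[51,35,11]
#10 0x7d→b31/s7 MISS; vc=[51,35,11]
#11 0x84→b33/s1 MISS; vc=[51,35,11]
#12 0x8e→b35/s3 VC-HIT; vc=[51,27,11]
#13 0x7d→b31/s7 L1-HIT; vc=[51,27,11]
#14 0x7c→b31/s7 L1-HIT; vc=[51,27,11]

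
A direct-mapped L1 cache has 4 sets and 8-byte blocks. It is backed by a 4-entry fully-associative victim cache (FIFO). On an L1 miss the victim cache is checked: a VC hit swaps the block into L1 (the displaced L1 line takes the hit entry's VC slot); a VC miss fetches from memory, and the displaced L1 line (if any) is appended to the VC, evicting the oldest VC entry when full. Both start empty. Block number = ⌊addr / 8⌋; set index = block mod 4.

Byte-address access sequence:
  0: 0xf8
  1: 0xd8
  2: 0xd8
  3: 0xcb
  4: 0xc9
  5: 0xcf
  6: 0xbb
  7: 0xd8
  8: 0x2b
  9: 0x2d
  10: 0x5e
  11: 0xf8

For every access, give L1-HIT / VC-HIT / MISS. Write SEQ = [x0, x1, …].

SEQ = [MISS, MISS, L1-HIT, MISS, L1-HIT, L1-HIT, MISS, VC-HIT, MISS, L1-HIT, MISS, VC-HIT]

0: 0xf8 (blk 31, set 3) → MISS  vc=[]
1: 0xd8 (blk 27, set 3) → MISS  vc=[31]
2: 0xd8 (blk 27, set 3) → L1-HIT  vc=[31]
3: 0xcb (blk 25, set 1) → MISS  vc=[31]
4: 0xc9 (blk 25, set 1) → L1-HIT  vc=[31]
5: 0xcf (blk 25, set 1) → L1-HIT  vc=[31]
6: 0xbb (blk 23, set 3) → MISS  vc=[31, 27]
7: 0xd8 (blk 27, set 3) → VC-HIT  vc=[31, 23]
8: 0x2b (blk 5, set 1) → MISS  vc=[31, 23, 25]
9: 0x2d (blk 5, set 1) → L1-HIT  vc=[31, 23, 25]
10: 0x5e (blk 11, set 3) → MISS  vc=[31, 23, 25, 27]
11: 0xf8 (blk 31, set 3) → VC-HIT  vc=[11, 23, 25, 27]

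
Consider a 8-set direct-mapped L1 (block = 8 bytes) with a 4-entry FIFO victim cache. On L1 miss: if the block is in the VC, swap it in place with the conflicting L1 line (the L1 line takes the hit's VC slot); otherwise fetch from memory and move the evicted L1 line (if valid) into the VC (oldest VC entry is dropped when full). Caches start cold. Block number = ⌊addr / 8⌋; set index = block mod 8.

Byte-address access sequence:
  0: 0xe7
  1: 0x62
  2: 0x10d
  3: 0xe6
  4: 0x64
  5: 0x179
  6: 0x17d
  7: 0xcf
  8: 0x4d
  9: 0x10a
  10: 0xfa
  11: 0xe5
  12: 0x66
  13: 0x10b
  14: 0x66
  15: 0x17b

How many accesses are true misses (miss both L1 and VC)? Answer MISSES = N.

0: 0xe7 (blk 28, set 4) → MISS  vc=[]
1: 0x62 (blk 12, set 4) → MISS  vc=[28]
2: 0x10d (blk 33, set 1) → MISS  vc=[28]
3: 0xe6 (blk 28, set 4) → VC-HIT  vc=[12]
4: 0x64 (blk 12, set 4) → VC-HIT  vc=[28]
5: 0x179 (blk 47, set 7) → MISS  vc=[28]
6: 0x17d (blk 47, set 7) → L1-HIT  vc=[28]
7: 0xcf (blk 25, set 1) → MISS  vc=[28, 33]
8: 0x4d (blk 9, set 1) → MISS  vc=[28, 33, 25]
9: 0x10a (blk 33, set 1) → VC-HIT  vc=[28, 9, 25]
10: 0xfa (blk 31, set 7) → MISS  vc=[28, 9, 25, 47]
11: 0xe5 (blk 28, set 4) → VC-HIT  vc=[12, 9, 25, 47]
12: 0x66 (blk 12, set 4) → VC-HIT  vc=[28, 9, 25, 47]
13: 0x10b (blk 33, set 1) → L1-HIT  vc=[28, 9, 25, 47]
14: 0x66 (blk 12, set 4) → L1-HIT  vc=[28, 9, 25, 47]
15: 0x17b (blk 47, set 7) → VC-HIT  vc=[28, 9, 25, 31]

MISSES = 7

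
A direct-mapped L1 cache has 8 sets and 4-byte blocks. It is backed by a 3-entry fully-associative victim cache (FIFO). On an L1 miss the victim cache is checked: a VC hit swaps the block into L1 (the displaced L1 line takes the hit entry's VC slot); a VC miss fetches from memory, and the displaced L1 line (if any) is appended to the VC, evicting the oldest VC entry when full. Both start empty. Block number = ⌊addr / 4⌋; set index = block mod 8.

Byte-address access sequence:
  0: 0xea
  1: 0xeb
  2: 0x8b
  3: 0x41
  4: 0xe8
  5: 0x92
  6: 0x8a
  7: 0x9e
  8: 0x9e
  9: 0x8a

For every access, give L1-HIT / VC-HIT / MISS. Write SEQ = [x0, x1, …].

SEQ = [MISS, L1-HIT, MISS, MISS, VC-HIT, MISS, VC-HIT, MISS, L1-HIT, L1-HIT]

#0 0xea→b58/s2 MISS; vc=[]
#1 0xeb→b58/s2 L1-HIT; vc=[]
#2 0x8b→b34/s2 MISS; vc=[58]
#3 0x41→b16/s0 MISS; vc=[58]
#4 0xe8→b58/s2 VC-HIT; vc=[34]
#5 0x92→b36/s4 MISS; vc=[34]
#6 0x8a→b34/s2 VC-HIT; vc=[58]
#7 0x9e→b39/s7 MISS; vc=[58]
#8 0x9e→b39/s7 L1-HIT; vc=[58]
#9 0x8a→b34/s2 L1-HIT; vc=[58]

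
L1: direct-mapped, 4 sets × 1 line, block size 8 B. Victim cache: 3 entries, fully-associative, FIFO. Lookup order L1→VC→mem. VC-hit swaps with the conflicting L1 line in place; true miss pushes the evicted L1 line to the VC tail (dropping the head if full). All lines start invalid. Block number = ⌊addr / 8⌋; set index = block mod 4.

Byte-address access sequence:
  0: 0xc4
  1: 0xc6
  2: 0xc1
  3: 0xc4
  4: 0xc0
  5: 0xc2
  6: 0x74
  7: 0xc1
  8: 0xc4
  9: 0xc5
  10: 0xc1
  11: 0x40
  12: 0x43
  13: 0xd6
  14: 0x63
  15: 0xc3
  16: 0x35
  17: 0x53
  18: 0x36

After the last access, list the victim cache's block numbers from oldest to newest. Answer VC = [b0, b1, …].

0: 0xc4 (blk 24, set 0) → MISS  vc=[]
1: 0xc6 (blk 24, set 0) → L1-HIT  vc=[]
2: 0xc1 (blk 24, set 0) → L1-HIT  vc=[]
3: 0xc4 (blk 24, set 0) → L1-HIT  vc=[]
4: 0xc0 (blk 24, set 0) → L1-HIT  vc=[]
5: 0xc2 (blk 24, set 0) → L1-HIT  vc=[]
6: 0x74 (blk 14, set 2) → MISS  vc=[]
7: 0xc1 (blk 24, set 0) → L1-HIT  vc=[]
8: 0xc4 (blk 24, set 0) → L1-HIT  vc=[]
9: 0xc5 (blk 24, set 0) → L1-HIT  vc=[]
10: 0xc1 (blk 24, set 0) → L1-HIT  vc=[]
11: 0x40 (blk 8, set 0) → MISS  vc=[24]
12: 0x43 (blk 8, set 0) → L1-HIT  vc=[24]
13: 0xd6 (blk 26, set 2) → MISS  vc=[24, 14]
14: 0x63 (blk 12, set 0) → MISS  vc=[24, 14, 8]
15: 0xc3 (blk 24, set 0) → VC-HIT  vc=[12, 14, 8]
16: 0x35 (blk 6, set 2) → MISS  vc=[14, 8, 26]
17: 0x53 (blk 10, set 2) → MISS  vc=[8, 26, 6]
18: 0x36 (blk 6, set 2) → VC-HIT  vc=[8, 26, 10]

VC = [8, 26, 10]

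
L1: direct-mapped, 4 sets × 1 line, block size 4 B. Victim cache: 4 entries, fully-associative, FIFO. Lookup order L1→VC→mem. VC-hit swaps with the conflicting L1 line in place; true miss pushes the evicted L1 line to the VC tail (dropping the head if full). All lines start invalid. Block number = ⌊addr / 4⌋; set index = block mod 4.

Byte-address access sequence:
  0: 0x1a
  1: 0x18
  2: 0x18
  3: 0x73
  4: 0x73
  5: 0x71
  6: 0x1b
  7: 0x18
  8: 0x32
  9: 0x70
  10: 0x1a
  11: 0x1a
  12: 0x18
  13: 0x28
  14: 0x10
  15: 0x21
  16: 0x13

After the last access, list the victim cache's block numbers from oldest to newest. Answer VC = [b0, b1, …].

VC = [12, 6, 28, 8]

0: 0x1a (blk 6, set 2) → MISS  vc=[]
1: 0x18 (blk 6, set 2) → L1-HIT  vc=[]
2: 0x18 (blk 6, set 2) → L1-HIT  vc=[]
3: 0x73 (blk 28, set 0) → MISS  vc=[]
4: 0x73 (blk 28, set 0) → L1-HIT  vc=[]
5: 0x71 (blk 28, set 0) → L1-HIT  vc=[]
6: 0x1b (blk 6, set 2) → L1-HIT  vc=[]
7: 0x18 (blk 6, set 2) → L1-HIT  vc=[]
8: 0x32 (blk 12, set 0) → MISS  vc=[28]
9: 0x70 (blk 28, set 0) → VC-HIT  vc=[12]
10: 0x1a (blk 6, set 2) → L1-HIT  vc=[12]
11: 0x1a (blk 6, set 2) → L1-HIT  vc=[12]
12: 0x18 (blk 6, set 2) → L1-HIT  vc=[12]
13: 0x28 (blk 10, set 2) → MISS  vc=[12, 6]
14: 0x10 (blk 4, set 0) → MISS  vc=[12, 6, 28]
15: 0x21 (blk 8, set 0) → MISS  vc=[12, 6, 28, 4]
16: 0x13 (blk 4, set 0) → VC-HIT  vc=[12, 6, 28, 8]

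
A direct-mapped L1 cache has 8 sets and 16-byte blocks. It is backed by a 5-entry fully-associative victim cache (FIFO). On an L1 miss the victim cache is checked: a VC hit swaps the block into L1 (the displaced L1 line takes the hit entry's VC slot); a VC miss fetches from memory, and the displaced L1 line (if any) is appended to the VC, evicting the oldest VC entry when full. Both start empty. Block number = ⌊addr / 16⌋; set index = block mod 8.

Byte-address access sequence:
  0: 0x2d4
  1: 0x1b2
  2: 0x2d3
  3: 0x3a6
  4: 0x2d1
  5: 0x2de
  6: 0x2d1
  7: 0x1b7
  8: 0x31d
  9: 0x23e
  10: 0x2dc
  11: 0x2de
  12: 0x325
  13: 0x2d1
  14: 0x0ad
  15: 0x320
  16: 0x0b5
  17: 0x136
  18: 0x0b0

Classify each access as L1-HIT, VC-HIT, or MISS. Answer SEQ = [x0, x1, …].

SEQ = [MISS, MISS, L1-HIT, MISS, L1-HIT, L1-HIT, L1-HIT, L1-HIT, MISS, MISS, L1-HIT, L1-HIT, MISS, L1-HIT, MISS, VC-HIT, MISS, MISS, VC-HIT]

#0 0x2d4→b45/s5 MISS; vc=[]
#1 0x1b2→b27/s3 MISS; vc=[]
#2 0x2d3→b45/s5 L1-HIT; vc=[]
#3 0x3a6→b58/s2 MISS; vc=[]
#4 0x2d1→b45/s5 L1-HIT; vc=[]
#5 0x2de→b45/s5 L1-HIT; vc=[]
#6 0x2d1→b45/s5 L1-HIT; vc=[]
#7 0x1b7→b27/s3 L1-HIT; vc=[]
#8 0x31d→b49/s1 MISS; vc=[]
#9 0x23e→b35/s3 MISS; vc=[27]
#10 0x2dc→b45/s5 L1-HIT; vc=[27]
#11 0x2de→b45/s5 L1-HIT; vc=[27]
#12 0x325→b50/s2 MISS; vc=[27,58]
#13 0x2d1→b45/s5 L1-HIT; vc=[27,58]
#14 0xad→b10/s2 MISS; vc=[27,58,50]
#15 0x320→b50/s2 VC-HIT; vc=[27,58,10]
#16 0xb5→b11/s3 MISS; vc=[27,58,10,35]
#17 0x136→b19/s3 MISS; vc=[27,58,10,35,11]
#18 0xb0→b11/s3 VC-HIT; vc=[27,58,10,35,19]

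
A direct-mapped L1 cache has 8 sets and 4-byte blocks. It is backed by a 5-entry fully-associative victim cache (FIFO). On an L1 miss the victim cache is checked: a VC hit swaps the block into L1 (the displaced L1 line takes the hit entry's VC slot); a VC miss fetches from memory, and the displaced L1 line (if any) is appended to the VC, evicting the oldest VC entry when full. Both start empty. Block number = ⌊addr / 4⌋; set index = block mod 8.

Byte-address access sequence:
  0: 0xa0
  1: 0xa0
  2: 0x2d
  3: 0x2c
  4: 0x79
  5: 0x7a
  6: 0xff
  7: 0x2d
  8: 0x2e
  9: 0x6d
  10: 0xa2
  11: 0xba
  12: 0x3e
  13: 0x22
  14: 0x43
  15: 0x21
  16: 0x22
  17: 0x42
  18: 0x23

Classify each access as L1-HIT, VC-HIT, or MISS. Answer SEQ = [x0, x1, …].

SEQ = [MISS, L1-HIT, MISS, L1-HIT, MISS, L1-HIT, MISS, L1-HIT, L1-HIT, MISS, L1-HIT, MISS, MISS, MISS, MISS, VC-HIT, L1-HIT, VC-HIT, VC-HIT]

#0 0xa0→b40/s0 MISS; vc=[]
#1 0xa0→b40/s0 L1-HIT; vc=[]
#2 0x2d→b11/s3 MISS; vc=[]
#3 0x2c→b11/s3 L1-HIT; vc=[]
#4 0x79→b30/s6 MISS; vc=[]
#5 0x7a→b30/s6 L1-HIT; vc=[]
#6 0xff→b63/s7 MISS; vc=[]
#7 0x2d→b11/s3 L1-HIT; vc=[]
#8 0x2e→b11/s3 L1-HIT; vc=[]
#9 0x6d→b27/s3 MISS; vc=[11]
#10 0xa2→b40/s0 L1-HIT; vc=[11]
#11 0xba→b46/s6 MISS; vc=[11,30]
#12 0x3e→b15/s7 MISS; vc=[11,30,63]
#13 0x22→b8/s0 MISS; vc=[11,30,63,40]
#14 0x43→b16/s0 MISS; vc=[11,30,63,40,8]
#15 0x21→b8/s0 VC-HIT; vc=[11,30,63,40,16]
#16 0x22→b8/s0 L1-HIT; vc=[11,30,63,40,16]
#17 0x42→b16/s0 VC-HIT; vc=[11,30,63,40,8]
#18 0x23→b8/s0 VC-HIT; vc=[11,30,63,40,16]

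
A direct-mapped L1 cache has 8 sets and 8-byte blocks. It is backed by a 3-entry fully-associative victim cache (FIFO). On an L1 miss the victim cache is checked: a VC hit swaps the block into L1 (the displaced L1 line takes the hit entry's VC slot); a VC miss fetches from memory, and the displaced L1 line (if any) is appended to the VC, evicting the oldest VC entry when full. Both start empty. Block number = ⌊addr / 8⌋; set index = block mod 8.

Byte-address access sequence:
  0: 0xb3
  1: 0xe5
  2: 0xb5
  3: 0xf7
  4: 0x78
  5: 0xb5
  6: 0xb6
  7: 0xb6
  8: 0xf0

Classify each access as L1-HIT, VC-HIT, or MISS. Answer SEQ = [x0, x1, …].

SEQ = [MISS, MISS, L1-HIT, MISS, MISS, VC-HIT, L1-HIT, L1-HIT, VC-HIT]

0: 0xb3 (blk 22, set 6) → MISS  vc=[]
1: 0xe5 (blk 28, set 4) → MISS  vc=[]
2: 0xb5 (blk 22, set 6) → L1-HIT  vc=[]
3: 0xf7 (blk 30, set 6) → MISS  vc=[22]
4: 0x78 (blk 15, set 7) → MISS  vc=[22]
5: 0xb5 (blk 22, set 6) → VC-HIT  vc=[30]
6: 0xb6 (blk 22, set 6) → L1-HIT  vc=[30]
7: 0xb6 (blk 22, set 6) → L1-HIT  vc=[30]
8: 0xf0 (blk 30, set 6) → VC-HIT  vc=[22]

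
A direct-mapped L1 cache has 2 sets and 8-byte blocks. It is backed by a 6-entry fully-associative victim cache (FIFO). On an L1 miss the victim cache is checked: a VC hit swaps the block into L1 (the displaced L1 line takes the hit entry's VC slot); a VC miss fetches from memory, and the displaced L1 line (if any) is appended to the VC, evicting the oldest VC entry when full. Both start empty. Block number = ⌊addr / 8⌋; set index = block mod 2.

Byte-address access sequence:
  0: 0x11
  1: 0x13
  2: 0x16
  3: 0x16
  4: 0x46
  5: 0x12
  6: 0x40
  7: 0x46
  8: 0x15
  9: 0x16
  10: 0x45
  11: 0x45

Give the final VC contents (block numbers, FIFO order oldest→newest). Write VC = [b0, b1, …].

VC = [2]

  [0] addr=0x11 blk=2 s=0: MISS | VC []
  [1] addr=0x13 blk=2 s=0: L1-HIT | VC []
  [2] addr=0x16 blk=2 s=0: L1-HIT | VC []
  [3] addr=0x16 blk=2 s=0: L1-HIT | VC []
  [4] addr=0x46 blk=8 s=0: MISS | VC [2]
  [5] addr=0x12 blk=2 s=0: VC-HIT | VC [8]
  [6] addr=0x40 blk=8 s=0: VC-HIT | VC [2]
  [7] addr=0x46 blk=8 s=0: L1-HIT | VC [2]
  [8] addr=0x15 blk=2 s=0: VC-HIT | VC [8]
  [9] addr=0x16 blk=2 s=0: L1-HIT | VC [8]
  [10] addr=0x45 blk=8 s=0: VC-HIT | VC [2]
  [11] addr=0x45 blk=8 s=0: L1-HIT | VC [2]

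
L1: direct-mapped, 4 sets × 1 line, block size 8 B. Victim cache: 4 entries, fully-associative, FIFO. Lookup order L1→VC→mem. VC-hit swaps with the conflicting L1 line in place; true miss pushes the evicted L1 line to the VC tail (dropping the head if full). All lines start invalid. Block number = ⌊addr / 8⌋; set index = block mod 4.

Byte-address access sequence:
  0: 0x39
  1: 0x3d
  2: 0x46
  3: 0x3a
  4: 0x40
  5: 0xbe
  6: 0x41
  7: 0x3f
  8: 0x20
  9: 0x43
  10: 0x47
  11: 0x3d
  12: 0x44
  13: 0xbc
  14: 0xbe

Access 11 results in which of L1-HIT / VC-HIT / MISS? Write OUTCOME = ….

OUTCOME = L1-HIT

#0 0x39→b7/s3 MISS; vc=[]
#1 0x3d→b7/s3 L1-HIT; vc=[]
#2 0x46→b8/s0 MISS; vc=[]
#3 0x3a→b7/s3 L1-HIT; vc=[]
#4 0x40→b8/s0 L1-HIT; vc=[]
#5 0xbe→b23/s3 MISS; vc=[7]
#6 0x41→b8/s0 L1-HIT; vc=[7]
#7 0x3f→b7/s3 VC-HIT; vc=[23]
#8 0x20→b4/s0 MISS; vc=[23,8]
#9 0x43→b8/s0 VC-HIT; vc=[23,4]
#10 0x47→b8/s0 L1-HIT; vc=[23,4]
#11 0x3d→b7/s3 L1-HIT; vc=[23,4]
#12 0x44→b8/s0 L1-HIT; vc=[23,4]
#13 0xbc→b23/s3 VC-HIT; vc=[7,4]
#14 0xbe→b23/s3 L1-HIT; vc=[7,4]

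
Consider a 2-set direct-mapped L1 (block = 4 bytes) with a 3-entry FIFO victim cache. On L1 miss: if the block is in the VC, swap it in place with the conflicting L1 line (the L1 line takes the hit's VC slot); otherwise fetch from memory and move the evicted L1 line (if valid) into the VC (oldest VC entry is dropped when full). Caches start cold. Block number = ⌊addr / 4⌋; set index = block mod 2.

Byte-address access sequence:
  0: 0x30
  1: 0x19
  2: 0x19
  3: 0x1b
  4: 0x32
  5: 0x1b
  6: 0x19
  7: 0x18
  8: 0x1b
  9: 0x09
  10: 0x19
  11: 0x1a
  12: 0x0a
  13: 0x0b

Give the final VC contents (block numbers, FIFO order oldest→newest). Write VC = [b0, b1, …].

VC = [12, 6]

#0 0x30→b12/s0 MISS; vc=[]
#1 0x19→b6/s0 MISS; vc=[12]
#2 0x19→b6/s0 L1-HIT; vc=[12]
#3 0x1b→b6/s0 L1-HIT; vc=[12]
#4 0x32→b12/s0 VC-HIT; vc=[6]
#5 0x1b→b6/s0 VC-HIT; vc=[12]
#6 0x19→b6/s0 L1-HIT; vc=[12]
#7 0x18→b6/s0 L1-HIT; vc=[12]
#8 0x1b→b6/s0 L1-HIT; vc=[12]
#9 0x9→b2/s0 MISS; vc=[12,6]
#10 0x19→b6/s0 VC-HIT; vc=[12,2]
#11 0x1a→b6/s0 L1-HIT; vc=[12,2]
#12 0xa→b2/s0 VC-HIT; vc=[12,6]
#13 0xb→b2/s0 L1-HIT; vc=[12,6]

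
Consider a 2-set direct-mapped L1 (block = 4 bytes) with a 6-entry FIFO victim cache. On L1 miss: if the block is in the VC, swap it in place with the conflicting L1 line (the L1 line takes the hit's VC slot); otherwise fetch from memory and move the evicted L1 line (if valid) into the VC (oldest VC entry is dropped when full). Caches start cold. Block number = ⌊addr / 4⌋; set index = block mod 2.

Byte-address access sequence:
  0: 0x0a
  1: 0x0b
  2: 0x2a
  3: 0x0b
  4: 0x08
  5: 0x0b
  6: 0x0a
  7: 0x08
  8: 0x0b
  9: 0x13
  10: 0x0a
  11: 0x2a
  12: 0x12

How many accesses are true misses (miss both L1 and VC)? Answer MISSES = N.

MISSES = 3

0: 0xa (blk 2, set 0) → MISS  vc=[]
1: 0xb (blk 2, set 0) → L1-HIT  vc=[]
2: 0x2a (blk 10, set 0) → MISS  vc=[2]
3: 0xb (blk 2, set 0) → VC-HIT  vc=[10]
4: 0x8 (blk 2, set 0) → L1-HIT  vc=[10]
5: 0xb (blk 2, set 0) → L1-HIT  vc=[10]
6: 0xa (blk 2, set 0) → L1-HIT  vc=[10]
7: 0x8 (blk 2, set 0) → L1-HIT  vc=[10]
8: 0xb (blk 2, set 0) → L1-HIT  vc=[10]
9: 0x13 (blk 4, set 0) → MISS  vc=[10, 2]
10: 0xa (blk 2, set 0) → VC-HIT  vc=[10, 4]
11: 0x2a (blk 10, set 0) → VC-HIT  vc=[2, 4]
12: 0x12 (blk 4, set 0) → VC-HIT  vc=[2, 10]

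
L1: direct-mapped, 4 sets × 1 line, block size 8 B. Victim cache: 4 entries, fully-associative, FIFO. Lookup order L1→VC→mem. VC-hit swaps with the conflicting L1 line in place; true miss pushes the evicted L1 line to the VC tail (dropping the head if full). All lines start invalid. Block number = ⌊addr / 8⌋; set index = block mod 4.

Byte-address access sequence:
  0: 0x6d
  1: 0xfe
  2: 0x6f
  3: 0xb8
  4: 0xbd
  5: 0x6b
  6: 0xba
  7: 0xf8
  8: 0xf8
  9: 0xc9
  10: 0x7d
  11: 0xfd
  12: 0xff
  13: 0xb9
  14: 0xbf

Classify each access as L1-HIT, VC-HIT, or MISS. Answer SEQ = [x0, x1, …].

  [0] addr=0x6d blk=13 s=1: MISS | VC []
  [1] addr=0xfe blk=31 s=3: MISS | VC []
  [2] addr=0x6f blk=13 s=1: L1-HIT | VC []
  [3] addr=0xb8 blk=23 s=3: MISS | VC [31]
  [4] addr=0xbd blk=23 s=3: L1-HIT | VC [31]
  [5] addr=0x6b blk=13 s=1: L1-HIT | VC [31]
  [6] addr=0xba blk=23 s=3: L1-HIT | VC [31]
  [7] addr=0xf8 blk=31 s=3: VC-HIT | VC [23]
  [8] addr=0xf8 blk=31 s=3: L1-HIT | VC [23]
  [9] addr=0xc9 blk=25 s=1: MISS | VC [23, 13]
  [10] addr=0x7d blk=15 s=3: MISS | VC [23, 13, 31]
  [11] addr=0xfd blk=31 s=3: VC-HIT | VC [23, 13, 15]
  [12] addr=0xff blk=31 s=3: L1-HIT | VC [23, 13, 15]
  [13] addr=0xb9 blk=23 s=3: VC-HIT | VC [31, 13, 15]
  [14] addr=0xbf blk=23 s=3: L1-HIT | VC [31, 13, 15]

SEQ = [MISS, MISS, L1-HIT, MISS, L1-HIT, L1-HIT, L1-HIT, VC-HIT, L1-HIT, MISS, MISS, VC-HIT, L1-HIT, VC-HIT, L1-HIT]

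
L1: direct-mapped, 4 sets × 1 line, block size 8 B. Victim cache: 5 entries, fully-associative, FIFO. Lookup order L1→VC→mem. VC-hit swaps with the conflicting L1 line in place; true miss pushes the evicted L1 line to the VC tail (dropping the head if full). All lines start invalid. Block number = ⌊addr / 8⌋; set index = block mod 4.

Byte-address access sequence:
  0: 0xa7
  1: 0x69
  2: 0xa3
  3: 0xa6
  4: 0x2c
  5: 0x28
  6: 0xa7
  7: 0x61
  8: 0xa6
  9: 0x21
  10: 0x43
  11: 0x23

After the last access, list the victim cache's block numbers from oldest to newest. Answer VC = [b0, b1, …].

VC = [13, 12, 20, 8]

  [0] addr=0xa7 blk=20 s=0: MISS | VC []
  [1] addr=0x69 blk=13 s=1: MISS | VC []
  [2] addr=0xa3 blk=20 s=0: L1-HIT | VC []
  [3] addr=0xa6 blk=20 s=0: L1-HIT | VC []
  [4] addr=0x2c blk=5 s=1: MISS | VC [13]
  [5] addr=0x28 blk=5 s=1: L1-HIT | VC [13]
  [6] addr=0xa7 blk=20 s=0: L1-HIT | VC [13]
  [7] addr=0x61 blk=12 s=0: MISS | VC [13, 20]
  [8] addr=0xa6 blk=20 s=0: VC-HIT | VC [13, 12]
  [9] addr=0x21 blk=4 s=0: MISS | VC [13, 12, 20]
  [10] addr=0x43 blk=8 s=0: MISS | VC [13, 12, 20, 4]
  [11] addr=0x23 blk=4 s=0: VC-HIT | VC [13, 12, 20, 8]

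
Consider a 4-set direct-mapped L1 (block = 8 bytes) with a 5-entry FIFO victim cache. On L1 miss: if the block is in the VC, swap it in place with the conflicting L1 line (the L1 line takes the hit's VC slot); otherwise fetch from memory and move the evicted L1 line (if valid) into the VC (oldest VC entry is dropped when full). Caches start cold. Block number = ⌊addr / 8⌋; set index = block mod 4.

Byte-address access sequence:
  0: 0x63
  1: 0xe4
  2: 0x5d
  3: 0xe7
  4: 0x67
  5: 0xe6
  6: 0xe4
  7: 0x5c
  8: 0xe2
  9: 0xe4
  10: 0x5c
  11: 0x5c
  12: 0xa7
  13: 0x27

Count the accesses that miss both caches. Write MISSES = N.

MISSES = 5

  [0] addr=0x63 blk=12 s=0: MISS | VC []
  [1] addr=0xe4 blk=28 s=0: MISS | VC [12]
  [2] addr=0x5d blk=11 s=3: MISS | VC [12]
  [3] addr=0xe7 blk=28 s=0: L1-HIT | VC [12]
  [4] addr=0x67 blk=12 s=0: VC-HIT | VC [28]
  [5] addr=0xe6 blk=28 s=0: VC-HIT | VC [12]
  [6] addr=0xe4 blk=28 s=0: L1-HIT | VC [12]
  [7] addr=0x5c blk=11 s=3: L1-HIT | VC [12]
  [8] addr=0xe2 blk=28 s=0: L1-HIT | VC [12]
  [9] addr=0xe4 blk=28 s=0: L1-HIT | VC [12]
  [10] addr=0x5c blk=11 s=3: L1-HIT | VC [12]
  [11] addr=0x5c blk=11 s=3: L1-HIT | VC [12]
  [12] addr=0xa7 blk=20 s=0: MISS | VC [12, 28]
  [13] addr=0x27 blk=4 s=0: MISS | VC [12, 28, 20]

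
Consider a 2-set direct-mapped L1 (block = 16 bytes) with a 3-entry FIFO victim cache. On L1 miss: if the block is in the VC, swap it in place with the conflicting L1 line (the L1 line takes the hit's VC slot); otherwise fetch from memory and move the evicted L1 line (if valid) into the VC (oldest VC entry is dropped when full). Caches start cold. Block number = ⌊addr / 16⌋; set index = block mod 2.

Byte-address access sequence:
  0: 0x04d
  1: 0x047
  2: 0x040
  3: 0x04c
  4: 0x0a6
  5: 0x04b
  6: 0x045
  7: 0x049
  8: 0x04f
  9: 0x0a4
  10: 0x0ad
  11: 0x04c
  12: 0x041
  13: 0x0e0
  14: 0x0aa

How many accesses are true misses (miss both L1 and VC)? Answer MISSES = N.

0: 0x4d (blk 4, set 0) → MISS  vc=[]
1: 0x47 (blk 4, set 0) → L1-HIT  vc=[]
2: 0x40 (blk 4, set 0) → L1-HIT  vc=[]
3: 0x4c (blk 4, set 0) → L1-HIT  vc=[]
4: 0xa6 (blk 10, set 0) → MISS  vc=[4]
5: 0x4b (blk 4, set 0) → VC-HIT  vc=[10]
6: 0x45 (blk 4, set 0) → L1-HIT  vc=[10]
7: 0x49 (blk 4, set 0) → L1-HIT  vc=[10]
8: 0x4f (blk 4, set 0) → L1-HIT  vc=[10]
9: 0xa4 (blk 10, set 0) → VC-HIT  vc=[4]
10: 0xad (blk 10, set 0) → L1-HIT  vc=[4]
11: 0x4c (blk 4, set 0) → VC-HIT  vc=[10]
12: 0x41 (blk 4, set 0) → L1-HIT  vc=[10]
13: 0xe0 (blk 14, set 0) → MISS  vc=[10, 4]
14: 0xaa (blk 10, set 0) → VC-HIT  vc=[14, 4]

MISSES = 3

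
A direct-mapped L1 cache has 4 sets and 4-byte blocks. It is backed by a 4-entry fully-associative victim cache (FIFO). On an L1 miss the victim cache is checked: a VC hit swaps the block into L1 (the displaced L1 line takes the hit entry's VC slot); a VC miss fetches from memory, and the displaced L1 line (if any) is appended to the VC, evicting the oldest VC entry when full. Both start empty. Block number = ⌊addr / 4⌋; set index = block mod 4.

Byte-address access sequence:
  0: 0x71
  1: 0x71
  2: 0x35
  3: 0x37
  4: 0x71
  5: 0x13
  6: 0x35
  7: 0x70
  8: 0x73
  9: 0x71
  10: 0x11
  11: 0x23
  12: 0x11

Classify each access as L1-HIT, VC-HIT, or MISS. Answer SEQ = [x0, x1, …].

SEQ = [MISS, L1-HIT, MISS, L1-HIT, L1-HIT, MISS, L1-HIT, VC-HIT, L1-HIT, L1-HIT, VC-HIT, MISS, VC-HIT]

0: 0x71 (blk 28, set 0) → MISS  vc=[]
1: 0x71 (blk 28, set 0) → L1-HIT  vc=[]
2: 0x35 (blk 13, set 1) → MISS  vc=[]
3: 0x37 (blk 13, set 1) → L1-HIT  vc=[]
4: 0x71 (blk 28, set 0) → L1-HIT  vc=[]
5: 0x13 (blk 4, set 0) → MISS  vc=[28]
6: 0x35 (blk 13, set 1) → L1-HIT  vc=[28]
7: 0x70 (blk 28, set 0) → VC-HIT  vc=[4]
8: 0x73 (blk 28, set 0) → L1-HIT  vc=[4]
9: 0x71 (blk 28, set 0) → L1-HIT  vc=[4]
10: 0x11 (blk 4, set 0) → VC-HIT  vc=[28]
11: 0x23 (blk 8, set 0) → MISS  vc=[28, 4]
12: 0x11 (blk 4, set 0) → VC-HIT  vc=[28, 8]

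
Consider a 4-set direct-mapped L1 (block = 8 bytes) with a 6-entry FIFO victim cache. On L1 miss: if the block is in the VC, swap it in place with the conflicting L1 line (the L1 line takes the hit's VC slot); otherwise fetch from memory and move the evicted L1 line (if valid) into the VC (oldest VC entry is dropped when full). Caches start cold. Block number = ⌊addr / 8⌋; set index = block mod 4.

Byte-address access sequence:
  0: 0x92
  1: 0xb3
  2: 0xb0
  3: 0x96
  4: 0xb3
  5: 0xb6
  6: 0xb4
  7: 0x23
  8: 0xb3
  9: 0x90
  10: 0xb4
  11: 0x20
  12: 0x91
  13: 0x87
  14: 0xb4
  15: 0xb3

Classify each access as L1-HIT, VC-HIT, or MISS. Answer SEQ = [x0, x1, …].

SEQ = [MISS, MISS, L1-HIT, VC-HIT, VC-HIT, L1-HIT, L1-HIT, MISS, L1-HIT, VC-HIT, VC-HIT, L1-HIT, VC-HIT, MISS, VC-HIT, L1-HIT]

#0 0x92→b18/s2 MISS; vc=[]
#1 0xb3→b22/s2 MISS; vc=[18]
#2 0xb0→b22/s2 L1-HIT; vc=[18]
#3 0x96→b18/s2 VC-HIT; vc=[22]
#4 0xb3→b22/s2 VC-HIT; vc=[18]
#5 0xb6→b22/s2 L1-HIT; vc=[18]
#6 0xb4→b22/s2 L1-HIT; vc=[18]
#7 0x23→b4/s0 MISS; vc=[18]
#8 0xb3→b22/s2 L1-HIT; vc=[18]
#9 0x90→b18/s2 VC-HIT; vc=[22]
#10 0xb4→b22/s2 VC-HIT; vc=[18]
#11 0x20→b4/s0 L1-HIT; vc=[18]
#12 0x91→b18/s2 VC-HIT; vc=[22]
#13 0x87→b16/s0 MISS; vc=[22,4]
#14 0xb4→b22/s2 VC-HIT; vc=[18,4]
#15 0xb3→b22/s2 L1-HIT; vc=[18,4]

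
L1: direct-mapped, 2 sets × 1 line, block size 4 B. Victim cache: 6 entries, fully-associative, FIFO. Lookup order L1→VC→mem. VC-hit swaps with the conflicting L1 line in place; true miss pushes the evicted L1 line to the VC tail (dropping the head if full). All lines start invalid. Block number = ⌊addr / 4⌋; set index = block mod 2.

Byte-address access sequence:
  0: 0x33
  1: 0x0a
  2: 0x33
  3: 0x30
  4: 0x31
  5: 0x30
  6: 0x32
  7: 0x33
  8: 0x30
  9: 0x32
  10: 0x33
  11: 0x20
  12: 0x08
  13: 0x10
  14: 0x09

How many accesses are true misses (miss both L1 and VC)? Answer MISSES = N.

MISSES = 4

0: 0x33 (blk 12, set 0) → MISS  vc=[]
1: 0xa (blk 2, set 0) → MISS  vc=[12]
2: 0x33 (blk 12, set 0) → VC-HIT  vc=[2]
3: 0x30 (blk 12, set 0) → L1-HIT  vc=[2]
4: 0x31 (blk 12, set 0) → L1-HIT  vc=[2]
5: 0x30 (blk 12, set 0) → L1-HIT  vc=[2]
6: 0x32 (blk 12, set 0) → L1-HIT  vc=[2]
7: 0x33 (blk 12, set 0) → L1-HIT  vc=[2]
8: 0x30 (blk 12, set 0) → L1-HIT  vc=[2]
9: 0x32 (blk 12, set 0) → L1-HIT  vc=[2]
10: 0x33 (blk 12, set 0) → L1-HIT  vc=[2]
11: 0x20 (blk 8, set 0) → MISS  vc=[2, 12]
12: 0x8 (blk 2, set 0) → VC-HIT  vc=[8, 12]
13: 0x10 (blk 4, set 0) → MISS  vc=[8, 12, 2]
14: 0x9 (blk 2, set 0) → VC-HIT  vc=[8, 12, 4]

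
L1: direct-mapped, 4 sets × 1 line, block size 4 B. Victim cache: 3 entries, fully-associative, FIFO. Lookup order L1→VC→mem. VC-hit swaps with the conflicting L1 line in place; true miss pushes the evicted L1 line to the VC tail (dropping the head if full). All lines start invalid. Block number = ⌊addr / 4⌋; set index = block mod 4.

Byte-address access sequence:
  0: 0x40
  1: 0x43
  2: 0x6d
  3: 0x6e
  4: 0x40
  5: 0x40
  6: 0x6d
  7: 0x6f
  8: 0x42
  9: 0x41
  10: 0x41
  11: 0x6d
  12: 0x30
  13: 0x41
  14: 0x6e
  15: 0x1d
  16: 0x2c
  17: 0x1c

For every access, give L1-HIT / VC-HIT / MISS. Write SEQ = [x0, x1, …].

  [0] addr=0x40 blk=16 s=0: MISS | VC []
  [1] addr=0x43 blk=16 s=0: L1-HIT | VC []
  [2] addr=0x6d blk=27 s=3: MISS | VC []
  [3] addr=0x6e blk=27 s=3: L1-HIT | VC []
  [4] addr=0x40 blk=16 s=0: L1-HIT | VC []
  [5] addr=0x40 blk=16 s=0: L1-HIT | VC []
  [6] addr=0x6d blk=27 s=3: L1-HIT | VC []
  [7] addr=0x6f blk=27 s=3: L1-HIT | VC []
  [8] addr=0x42 blk=16 s=0: L1-HIT | VC []
  [9] addr=0x41 blk=16 s=0: L1-HIT | VC []
  [10] addr=0x41 blk=16 s=0: L1-HIT | VC []
  [11] addr=0x6d blk=27 s=3: L1-HIT | VC []
  [12] addr=0x30 blk=12 s=0: MISS | VC [16]
  [13] addr=0x41 blk=16 s=0: VC-HIT | VC [12]
  [14] addr=0x6e blk=27 s=3: L1-HIT | VC [12]
  [15] addr=0x1d blk=7 s=3: MISS | VC [12, 27]
  [16] addr=0x2c blk=11 s=3: MISS | VC [12, 27, 7]
  [17] addr=0x1c blk=7 s=3: VC-HIT | VC [12, 27, 11]

SEQ = [MISS, L1-HIT, MISS, L1-HIT, L1-HIT, L1-HIT, L1-HIT, L1-HIT, L1-HIT, L1-HIT, L1-HIT, L1-HIT, MISS, VC-HIT, L1-HIT, MISS, MISS, VC-HIT]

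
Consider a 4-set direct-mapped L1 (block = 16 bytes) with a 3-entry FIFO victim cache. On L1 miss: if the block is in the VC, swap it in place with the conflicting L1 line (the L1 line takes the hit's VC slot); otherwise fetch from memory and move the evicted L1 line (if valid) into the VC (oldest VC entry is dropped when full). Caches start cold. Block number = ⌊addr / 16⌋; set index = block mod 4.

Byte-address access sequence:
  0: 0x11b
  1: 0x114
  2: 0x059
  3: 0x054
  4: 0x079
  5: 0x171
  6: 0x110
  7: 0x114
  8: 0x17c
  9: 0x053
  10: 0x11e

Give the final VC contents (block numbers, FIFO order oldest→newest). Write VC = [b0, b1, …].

0: 0x11b (blk 17, set 1) → MISS  vc=[]
1: 0x114 (blk 17, set 1) → L1-HIT  vc=[]
2: 0x59 (blk 5, set 1) → MISS  vc=[17]
3: 0x54 (blk 5, set 1) → L1-HIT  vc=[17]
4: 0x79 (blk 7, set 3) → MISS  vc=[17]
5: 0x171 (blk 23, set 3) → MISS  vc=[17, 7]
6: 0x110 (blk 17, set 1) → VC-HIT  vc=[5, 7]
7: 0x114 (blk 17, set 1) → L1-HIT  vc=[5, 7]
8: 0x17c (blk 23, set 3) → L1-HIT  vc=[5, 7]
9: 0x53 (blk 5, set 1) → VC-HIT  vc=[17, 7]
10: 0x11e (blk 17, set 1) → VC-HIT  vc=[5, 7]

VC = [5, 7]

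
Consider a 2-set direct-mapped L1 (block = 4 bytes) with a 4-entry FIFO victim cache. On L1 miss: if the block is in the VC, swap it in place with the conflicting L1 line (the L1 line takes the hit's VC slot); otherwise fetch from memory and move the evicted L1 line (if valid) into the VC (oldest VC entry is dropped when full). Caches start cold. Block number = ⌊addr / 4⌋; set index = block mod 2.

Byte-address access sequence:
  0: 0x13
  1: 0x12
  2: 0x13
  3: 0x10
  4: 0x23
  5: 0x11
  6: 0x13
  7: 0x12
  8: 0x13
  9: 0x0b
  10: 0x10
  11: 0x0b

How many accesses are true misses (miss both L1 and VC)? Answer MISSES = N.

0: 0x13 (blk 4, set 0) → MISS  vc=[]
1: 0x12 (blk 4, set 0) → L1-HIT  vc=[]
2: 0x13 (blk 4, set 0) → L1-HIT  vc=[]
3: 0x10 (blk 4, set 0) → L1-HIT  vc=[]
4: 0x23 (blk 8, set 0) → MISS  vc=[4]
5: 0x11 (blk 4, set 0) → VC-HIT  vc=[8]
6: 0x13 (blk 4, set 0) → L1-HIT  vc=[8]
7: 0x12 (blk 4, set 0) → L1-HIT  vc=[8]
8: 0x13 (blk 4, set 0) → L1-HIT  vc=[8]
9: 0xb (blk 2, set 0) → MISS  vc=[8, 4]
10: 0x10 (blk 4, set 0) → VC-HIT  vc=[8, 2]
11: 0xb (blk 2, set 0) → VC-HIT  vc=[8, 4]

MISSES = 3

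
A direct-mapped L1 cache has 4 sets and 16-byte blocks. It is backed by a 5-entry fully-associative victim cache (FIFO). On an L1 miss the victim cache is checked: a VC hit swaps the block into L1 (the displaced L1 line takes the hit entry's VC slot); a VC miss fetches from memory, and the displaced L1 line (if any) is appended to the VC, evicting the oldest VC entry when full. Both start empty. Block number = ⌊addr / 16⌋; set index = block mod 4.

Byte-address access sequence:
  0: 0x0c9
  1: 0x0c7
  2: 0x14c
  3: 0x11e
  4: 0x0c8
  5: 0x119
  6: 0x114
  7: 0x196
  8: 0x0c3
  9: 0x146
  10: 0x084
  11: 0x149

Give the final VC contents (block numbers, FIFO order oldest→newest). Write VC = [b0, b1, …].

VC = [12, 17, 8]

#0 0xc9→b12/s0 MISS; vc=[]
#1 0xc7→b12/s0 L1-HIT; vc=[]
#2 0x14c→b20/s0 MISS; vc=[12]
#3 0x11e→b17/s1 MISS; vc=[12]
#4 0xc8→b12/s0 VC-HIT; vc=[20]
#5 0x119→b17/s1 L1-HIT; vc=[20]
#6 0x114→b17/s1 L1-HIT; vc=[20]
#7 0x196→b25/s1 MISS; vc=[20,17]
#8 0xc3→b12/s0 L1-HIT; vc=[20,17]
#9 0x146→b20/s0 VC-HIT; vc=[12,17]
#10 0x84→b8/s0 MISS; vc=[12,17,20]
#11 0x149→b20/s0 VC-HIT; vc=[12,17,8]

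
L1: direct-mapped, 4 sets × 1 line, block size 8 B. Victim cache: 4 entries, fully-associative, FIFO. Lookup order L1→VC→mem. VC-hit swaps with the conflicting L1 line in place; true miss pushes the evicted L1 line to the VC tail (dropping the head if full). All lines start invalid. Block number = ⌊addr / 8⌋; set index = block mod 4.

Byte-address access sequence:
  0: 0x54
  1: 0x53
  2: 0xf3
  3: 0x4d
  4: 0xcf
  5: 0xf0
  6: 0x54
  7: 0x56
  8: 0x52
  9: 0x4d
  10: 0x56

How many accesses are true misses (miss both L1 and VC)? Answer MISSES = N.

MISSES = 4

  [0] addr=0x54 blk=10 s=2: MISS | VC []
  [1] addr=0x53 blk=10 s=2: L1-HIT | VC []
  [2] addr=0xf3 blk=30 s=2: MISS | VC [10]
  [3] addr=0x4d blk=9 s=1: MISS | VC [10]
  [4] addr=0xcf blk=25 s=1: MISS | VC [10, 9]
  [5] addr=0xf0 blk=30 s=2: L1-HIT | VC [10, 9]
  [6] addr=0x54 blk=10 s=2: VC-HIT | VC [30, 9]
  [7] addr=0x56 blk=10 s=2: L1-HIT | VC [30, 9]
  [8] addr=0x52 blk=10 s=2: L1-HIT | VC [30, 9]
  [9] addr=0x4d blk=9 s=1: VC-HIT | VC [30, 25]
  [10] addr=0x56 blk=10 s=2: L1-HIT | VC [30, 25]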